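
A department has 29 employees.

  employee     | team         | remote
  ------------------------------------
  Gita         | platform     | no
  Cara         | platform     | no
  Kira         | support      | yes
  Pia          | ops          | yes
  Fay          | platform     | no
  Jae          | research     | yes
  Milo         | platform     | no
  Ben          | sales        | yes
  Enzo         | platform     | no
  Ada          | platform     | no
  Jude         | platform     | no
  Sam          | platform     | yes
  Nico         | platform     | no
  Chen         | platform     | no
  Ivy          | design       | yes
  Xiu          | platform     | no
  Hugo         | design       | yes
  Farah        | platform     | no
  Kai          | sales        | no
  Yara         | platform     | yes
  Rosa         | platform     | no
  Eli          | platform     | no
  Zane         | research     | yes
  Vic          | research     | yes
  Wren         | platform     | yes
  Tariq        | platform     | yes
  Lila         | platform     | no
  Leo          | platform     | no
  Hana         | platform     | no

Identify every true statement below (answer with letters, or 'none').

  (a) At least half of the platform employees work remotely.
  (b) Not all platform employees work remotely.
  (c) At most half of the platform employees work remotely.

|A| = 20, |A ∩ B| = 4, |A ∖ B| = 16.
(a) |A ∩ B| ≥ |A ∖ B|: fails.
(b) A ⊄ B (|A ∖ B| ≥ 1): holds.
(c) |A ∩ B| ≤ |A ∖ B|: holds.

(b), (c)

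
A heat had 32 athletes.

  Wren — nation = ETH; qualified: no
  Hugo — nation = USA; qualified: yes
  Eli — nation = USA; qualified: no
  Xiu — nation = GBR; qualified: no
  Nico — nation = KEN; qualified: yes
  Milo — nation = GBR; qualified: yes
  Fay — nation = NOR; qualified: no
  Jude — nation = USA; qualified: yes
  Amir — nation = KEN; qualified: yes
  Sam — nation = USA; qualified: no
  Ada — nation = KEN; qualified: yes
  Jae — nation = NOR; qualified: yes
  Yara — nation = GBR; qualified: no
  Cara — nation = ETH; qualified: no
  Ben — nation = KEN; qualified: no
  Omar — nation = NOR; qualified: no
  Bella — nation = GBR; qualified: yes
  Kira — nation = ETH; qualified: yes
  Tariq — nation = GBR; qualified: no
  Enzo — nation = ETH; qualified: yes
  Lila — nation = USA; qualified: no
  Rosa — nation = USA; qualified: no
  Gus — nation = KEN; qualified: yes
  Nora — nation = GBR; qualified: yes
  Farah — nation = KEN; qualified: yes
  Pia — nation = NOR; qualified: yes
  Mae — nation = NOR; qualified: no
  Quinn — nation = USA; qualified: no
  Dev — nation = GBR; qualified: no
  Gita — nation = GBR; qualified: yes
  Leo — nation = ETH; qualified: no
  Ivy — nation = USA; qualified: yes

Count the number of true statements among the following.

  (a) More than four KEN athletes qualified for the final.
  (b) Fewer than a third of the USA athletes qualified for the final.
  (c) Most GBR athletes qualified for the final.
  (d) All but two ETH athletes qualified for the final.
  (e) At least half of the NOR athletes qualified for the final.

1

(a) KEN: |A| = 6, |A ∩ B| = 5; needs |A ∩ B| > 4 — true.
(b) USA: |A| = 8, |A ∩ B| = 3; needs |A ∩ B| / |A| < 1/3 — false.
(c) GBR: |A| = 8, |A ∩ B| = 4; needs |A ∩ B| > |A ∖ B| — false.
(d) ETH: |A| = 5, |A ∩ B| = 2; needs |A ∖ B| = 2 — false.
(e) NOR: |A| = 5, |A ∩ B| = 2; needs |A ∩ B| ≥ |A ∖ B| — false.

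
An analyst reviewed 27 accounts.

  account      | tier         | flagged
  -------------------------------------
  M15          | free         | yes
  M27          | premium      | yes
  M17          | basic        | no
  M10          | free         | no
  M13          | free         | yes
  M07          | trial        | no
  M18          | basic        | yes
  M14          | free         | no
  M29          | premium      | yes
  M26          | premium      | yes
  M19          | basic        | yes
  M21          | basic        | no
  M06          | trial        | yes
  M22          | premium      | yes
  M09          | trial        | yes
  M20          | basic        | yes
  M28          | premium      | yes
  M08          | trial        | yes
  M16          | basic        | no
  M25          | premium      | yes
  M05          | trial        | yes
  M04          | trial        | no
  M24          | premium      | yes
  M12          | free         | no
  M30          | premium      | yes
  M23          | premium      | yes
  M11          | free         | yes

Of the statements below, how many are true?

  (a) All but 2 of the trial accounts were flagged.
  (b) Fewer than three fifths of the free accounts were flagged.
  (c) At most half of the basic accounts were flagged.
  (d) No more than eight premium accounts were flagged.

3

(a) trial: |A| = 6, |A ∩ B| = 4; needs |A ∖ B| = 2 — true.
(b) free: |A| = 6, |A ∩ B| = 3; needs |A ∩ B| / |A| < 3/5 — true.
(c) basic: |A| = 6, |A ∩ B| = 3; needs |A ∩ B| ≤ |A ∖ B| — true.
(d) premium: |A| = 9, |A ∩ B| = 9; needs |A ∩ B| ≤ 8 — false.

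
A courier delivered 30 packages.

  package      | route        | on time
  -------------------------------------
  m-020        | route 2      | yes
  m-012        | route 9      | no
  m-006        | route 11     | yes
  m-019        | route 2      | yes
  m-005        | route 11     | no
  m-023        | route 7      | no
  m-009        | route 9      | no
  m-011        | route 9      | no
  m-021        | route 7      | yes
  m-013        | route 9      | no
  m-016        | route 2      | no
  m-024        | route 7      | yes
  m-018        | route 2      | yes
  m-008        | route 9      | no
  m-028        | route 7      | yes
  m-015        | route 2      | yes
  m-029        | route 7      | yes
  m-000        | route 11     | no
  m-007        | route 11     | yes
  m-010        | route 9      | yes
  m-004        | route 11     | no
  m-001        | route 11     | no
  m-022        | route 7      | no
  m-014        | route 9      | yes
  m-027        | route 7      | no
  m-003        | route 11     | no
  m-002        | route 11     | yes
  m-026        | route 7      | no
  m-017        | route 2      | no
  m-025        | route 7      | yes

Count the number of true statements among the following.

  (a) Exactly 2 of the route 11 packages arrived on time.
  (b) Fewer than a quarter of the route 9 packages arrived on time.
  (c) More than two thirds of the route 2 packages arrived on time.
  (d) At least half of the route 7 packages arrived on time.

(a) route 11: |A| = 8, |A ∩ B| = 3; needs |A ∩ B| = 2 — false.
(b) route 9: |A| = 7, |A ∩ B| = 2; needs |A ∩ B| / |A| < 1/4 — false.
(c) route 2: |A| = 6, |A ∩ B| = 4; needs |A ∩ B| / |A| > 2/3 — false.
(d) route 7: |A| = 9, |A ∩ B| = 5; needs |A ∩ B| ≥ |A ∖ B| — true.

1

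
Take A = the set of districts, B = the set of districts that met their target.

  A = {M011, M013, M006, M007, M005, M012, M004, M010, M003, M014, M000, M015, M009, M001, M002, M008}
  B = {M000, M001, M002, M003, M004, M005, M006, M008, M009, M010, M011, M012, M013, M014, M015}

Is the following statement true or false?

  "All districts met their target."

False

Truth condition: A ⊆ B, i.e. every element of A is in B (|A ∖ B| = 0).
|A| = 16, |A ∩ B| = 15, |A ∖ B| = 1.
So the statement is false.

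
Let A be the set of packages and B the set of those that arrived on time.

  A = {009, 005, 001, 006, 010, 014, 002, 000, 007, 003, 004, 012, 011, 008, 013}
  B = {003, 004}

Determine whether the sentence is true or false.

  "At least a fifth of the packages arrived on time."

'At least a fifth of the packages arrived on time' holds iff |A ∩ B| / |A| ≥ 1/5.
|A| = 15, |A ∩ B| = 2, |A ∖ B| = 13.
|A ∩ B|/|A| = 2/15, so the statement is false.

False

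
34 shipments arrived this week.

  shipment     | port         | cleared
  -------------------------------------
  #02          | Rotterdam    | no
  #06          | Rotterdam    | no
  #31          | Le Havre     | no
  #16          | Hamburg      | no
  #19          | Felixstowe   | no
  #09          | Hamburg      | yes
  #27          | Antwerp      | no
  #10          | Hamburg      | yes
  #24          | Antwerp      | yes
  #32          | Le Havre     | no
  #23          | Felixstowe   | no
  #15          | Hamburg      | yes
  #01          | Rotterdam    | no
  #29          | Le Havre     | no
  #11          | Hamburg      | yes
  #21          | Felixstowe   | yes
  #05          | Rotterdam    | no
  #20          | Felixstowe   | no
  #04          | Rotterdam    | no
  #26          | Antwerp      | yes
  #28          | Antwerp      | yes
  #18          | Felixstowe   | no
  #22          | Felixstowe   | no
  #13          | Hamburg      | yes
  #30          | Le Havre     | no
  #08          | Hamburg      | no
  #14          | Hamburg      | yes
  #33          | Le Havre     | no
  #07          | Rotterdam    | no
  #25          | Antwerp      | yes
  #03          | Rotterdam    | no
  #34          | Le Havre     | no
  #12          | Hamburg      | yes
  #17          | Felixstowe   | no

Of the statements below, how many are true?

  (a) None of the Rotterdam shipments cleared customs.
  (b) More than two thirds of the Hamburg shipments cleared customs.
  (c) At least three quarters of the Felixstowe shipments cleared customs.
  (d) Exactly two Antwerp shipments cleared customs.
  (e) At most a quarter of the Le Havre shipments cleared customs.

(a) Rotterdam: |A| = 7, |A ∩ B| = 0; needs A ∩ B = ∅ (|A ∩ B| = 0) — true.
(b) Hamburg: |A| = 9, |A ∩ B| = 7; needs |A ∩ B| / |A| > 2/3 — true.
(c) Felixstowe: |A| = 7, |A ∩ B| = 1; needs |A ∩ B| / |A| ≥ 3/4 — false.
(d) Antwerp: |A| = 5, |A ∩ B| = 4; needs |A ∩ B| = 2 — false.
(e) Le Havre: |A| = 6, |A ∩ B| = 0; needs |A ∩ B| / |A| ≤ 1/4 — true.

3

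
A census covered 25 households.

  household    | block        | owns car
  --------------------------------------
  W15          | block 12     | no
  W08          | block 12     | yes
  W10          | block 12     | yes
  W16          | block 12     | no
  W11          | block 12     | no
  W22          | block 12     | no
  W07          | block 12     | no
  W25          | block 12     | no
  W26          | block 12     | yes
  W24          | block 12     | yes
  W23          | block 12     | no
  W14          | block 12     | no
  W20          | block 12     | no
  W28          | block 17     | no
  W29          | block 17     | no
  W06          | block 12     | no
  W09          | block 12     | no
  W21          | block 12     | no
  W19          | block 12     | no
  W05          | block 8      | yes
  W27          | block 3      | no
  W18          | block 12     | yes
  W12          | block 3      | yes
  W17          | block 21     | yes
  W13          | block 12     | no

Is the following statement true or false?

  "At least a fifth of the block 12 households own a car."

The determiner here denotes the relation: |A ∩ B| / |A| ≥ 1/5.
|A| = 19, |A ∩ B| = 5, |A ∖ B| = 14.
|A ∩ B|/|A| = 5/19, so the statement is true.

True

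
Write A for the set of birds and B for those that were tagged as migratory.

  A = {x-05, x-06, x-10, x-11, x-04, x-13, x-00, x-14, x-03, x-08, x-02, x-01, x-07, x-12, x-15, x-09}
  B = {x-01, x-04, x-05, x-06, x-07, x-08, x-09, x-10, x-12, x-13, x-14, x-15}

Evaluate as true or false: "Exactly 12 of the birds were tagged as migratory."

True

Truth condition: |A ∩ B| = 12.
|A| = 16, |A ∩ B| = 12, |A ∖ B| = 4.
|A ∩ B| = 12, so the statement is true.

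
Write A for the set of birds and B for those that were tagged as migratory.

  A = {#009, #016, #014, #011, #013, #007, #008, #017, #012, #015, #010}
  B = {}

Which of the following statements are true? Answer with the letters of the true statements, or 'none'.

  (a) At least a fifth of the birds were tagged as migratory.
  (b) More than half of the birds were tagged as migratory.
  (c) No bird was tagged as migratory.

(c)

|A| = 11, |A ∩ B| = 0, |A ∖ B| = 11.
(a) |A ∩ B| / |A| ≥ 1/5: fails.
(b) |A ∩ B| > |A ∖ B|: fails.
(c) A ∩ B = ∅ (|A ∩ B| = 0): holds.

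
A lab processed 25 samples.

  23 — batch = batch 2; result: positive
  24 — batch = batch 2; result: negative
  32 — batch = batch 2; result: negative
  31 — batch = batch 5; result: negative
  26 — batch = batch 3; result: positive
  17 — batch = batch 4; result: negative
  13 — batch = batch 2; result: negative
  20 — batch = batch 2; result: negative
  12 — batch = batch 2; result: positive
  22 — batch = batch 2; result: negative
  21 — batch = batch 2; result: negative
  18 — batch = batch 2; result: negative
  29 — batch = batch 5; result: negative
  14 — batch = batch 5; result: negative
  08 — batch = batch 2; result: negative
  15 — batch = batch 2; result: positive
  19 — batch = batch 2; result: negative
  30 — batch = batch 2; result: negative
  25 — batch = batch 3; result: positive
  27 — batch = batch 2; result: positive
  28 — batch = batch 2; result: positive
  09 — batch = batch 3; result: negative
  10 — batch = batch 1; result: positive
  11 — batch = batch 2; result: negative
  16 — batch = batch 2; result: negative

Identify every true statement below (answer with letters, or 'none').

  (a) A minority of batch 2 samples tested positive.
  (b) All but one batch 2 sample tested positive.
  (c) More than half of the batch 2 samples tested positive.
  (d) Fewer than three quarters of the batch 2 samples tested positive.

|A| = 17, |A ∩ B| = 5, |A ∖ B| = 12.
(a) |A ∩ B| < |A ∖ B|: holds.
(b) |A ∖ B| = 1: fails.
(c) |A ∩ B| > |A ∖ B|: fails.
(d) |A ∩ B| / |A| < 3/4: holds.

(a), (d)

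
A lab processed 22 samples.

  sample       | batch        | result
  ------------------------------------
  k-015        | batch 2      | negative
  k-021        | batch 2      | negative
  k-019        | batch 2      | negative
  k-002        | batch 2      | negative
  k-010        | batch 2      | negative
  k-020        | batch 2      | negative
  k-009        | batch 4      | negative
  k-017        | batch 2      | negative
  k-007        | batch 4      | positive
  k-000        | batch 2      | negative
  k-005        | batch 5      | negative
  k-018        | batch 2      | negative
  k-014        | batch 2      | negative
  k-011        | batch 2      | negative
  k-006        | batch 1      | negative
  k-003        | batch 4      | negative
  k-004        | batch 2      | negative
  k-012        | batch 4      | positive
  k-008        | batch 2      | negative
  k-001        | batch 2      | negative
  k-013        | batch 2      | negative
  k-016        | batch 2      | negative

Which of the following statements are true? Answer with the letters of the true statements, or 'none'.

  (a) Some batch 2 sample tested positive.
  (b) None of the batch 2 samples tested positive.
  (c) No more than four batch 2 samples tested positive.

|A| = 16, |A ∩ B| = 0, |A ∖ B| = 16.
(a) A ∩ B ≠ ∅ (|A ∩ B| ≥ 1): fails.
(b) A ∩ B = ∅ (|A ∩ B| = 0): holds.
(c) |A ∩ B| ≤ 4: holds.

(b), (c)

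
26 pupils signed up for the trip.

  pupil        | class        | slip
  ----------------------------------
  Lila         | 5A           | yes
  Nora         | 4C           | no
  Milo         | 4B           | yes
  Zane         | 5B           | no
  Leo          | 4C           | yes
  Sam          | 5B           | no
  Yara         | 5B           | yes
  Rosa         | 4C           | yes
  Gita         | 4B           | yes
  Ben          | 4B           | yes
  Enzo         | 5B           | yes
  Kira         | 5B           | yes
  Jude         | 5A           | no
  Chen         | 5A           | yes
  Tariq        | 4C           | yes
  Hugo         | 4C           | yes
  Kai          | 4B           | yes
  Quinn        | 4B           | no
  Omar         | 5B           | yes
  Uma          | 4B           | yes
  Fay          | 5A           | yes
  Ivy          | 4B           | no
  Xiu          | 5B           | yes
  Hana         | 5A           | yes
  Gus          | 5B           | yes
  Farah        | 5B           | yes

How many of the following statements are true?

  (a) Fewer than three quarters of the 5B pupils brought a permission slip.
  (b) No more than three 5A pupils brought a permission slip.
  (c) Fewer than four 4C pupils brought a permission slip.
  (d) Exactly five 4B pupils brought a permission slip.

1

(a) 5B: |A| = 9, |A ∩ B| = 7; needs |A ∩ B| / |A| < 3/4 — false.
(b) 5A: |A| = 5, |A ∩ B| = 4; needs |A ∩ B| ≤ 3 — false.
(c) 4C: |A| = 5, |A ∩ B| = 4; needs |A ∩ B| < 4 — false.
(d) 4B: |A| = 7, |A ∩ B| = 5; needs |A ∩ B| = 5 — true.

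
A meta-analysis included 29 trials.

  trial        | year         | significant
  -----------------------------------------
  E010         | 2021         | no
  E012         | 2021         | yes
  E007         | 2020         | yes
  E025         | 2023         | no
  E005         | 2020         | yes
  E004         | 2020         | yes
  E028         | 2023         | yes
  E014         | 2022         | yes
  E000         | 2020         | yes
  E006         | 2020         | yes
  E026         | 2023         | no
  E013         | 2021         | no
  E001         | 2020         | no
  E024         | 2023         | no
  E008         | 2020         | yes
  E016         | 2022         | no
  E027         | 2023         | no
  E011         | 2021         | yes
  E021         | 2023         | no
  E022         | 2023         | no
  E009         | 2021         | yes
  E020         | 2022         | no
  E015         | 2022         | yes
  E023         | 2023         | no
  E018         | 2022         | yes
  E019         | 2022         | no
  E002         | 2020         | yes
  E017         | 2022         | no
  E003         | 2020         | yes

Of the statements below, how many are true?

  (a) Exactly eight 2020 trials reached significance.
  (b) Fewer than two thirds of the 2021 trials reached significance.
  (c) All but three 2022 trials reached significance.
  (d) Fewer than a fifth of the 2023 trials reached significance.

3

(a) 2020: |A| = 9, |A ∩ B| = 8; needs |A ∩ B| = 8 — true.
(b) 2021: |A| = 5, |A ∩ B| = 3; needs |A ∩ B| / |A| < 2/3 — true.
(c) 2022: |A| = 7, |A ∩ B| = 3; needs |A ∖ B| = 3 — false.
(d) 2023: |A| = 8, |A ∩ B| = 1; needs |A ∩ B| / |A| < 1/5 — true.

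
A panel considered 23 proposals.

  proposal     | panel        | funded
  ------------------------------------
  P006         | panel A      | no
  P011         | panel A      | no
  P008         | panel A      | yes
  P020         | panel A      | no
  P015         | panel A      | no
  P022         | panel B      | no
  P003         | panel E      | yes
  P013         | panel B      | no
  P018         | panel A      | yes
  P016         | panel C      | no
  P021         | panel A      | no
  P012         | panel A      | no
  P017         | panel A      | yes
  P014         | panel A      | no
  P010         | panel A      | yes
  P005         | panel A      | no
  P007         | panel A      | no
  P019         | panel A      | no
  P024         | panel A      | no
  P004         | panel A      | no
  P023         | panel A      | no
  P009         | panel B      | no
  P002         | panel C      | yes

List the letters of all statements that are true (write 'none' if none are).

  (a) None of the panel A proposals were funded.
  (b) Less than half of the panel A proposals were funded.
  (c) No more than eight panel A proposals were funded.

|A| = 17, |A ∩ B| = 4, |A ∖ B| = 13.
(a) A ∩ B = ∅ (|A ∩ B| = 0): fails.
(b) |A ∩ B| < |A ∖ B|: holds.
(c) |A ∩ B| ≤ 8: holds.

(b), (c)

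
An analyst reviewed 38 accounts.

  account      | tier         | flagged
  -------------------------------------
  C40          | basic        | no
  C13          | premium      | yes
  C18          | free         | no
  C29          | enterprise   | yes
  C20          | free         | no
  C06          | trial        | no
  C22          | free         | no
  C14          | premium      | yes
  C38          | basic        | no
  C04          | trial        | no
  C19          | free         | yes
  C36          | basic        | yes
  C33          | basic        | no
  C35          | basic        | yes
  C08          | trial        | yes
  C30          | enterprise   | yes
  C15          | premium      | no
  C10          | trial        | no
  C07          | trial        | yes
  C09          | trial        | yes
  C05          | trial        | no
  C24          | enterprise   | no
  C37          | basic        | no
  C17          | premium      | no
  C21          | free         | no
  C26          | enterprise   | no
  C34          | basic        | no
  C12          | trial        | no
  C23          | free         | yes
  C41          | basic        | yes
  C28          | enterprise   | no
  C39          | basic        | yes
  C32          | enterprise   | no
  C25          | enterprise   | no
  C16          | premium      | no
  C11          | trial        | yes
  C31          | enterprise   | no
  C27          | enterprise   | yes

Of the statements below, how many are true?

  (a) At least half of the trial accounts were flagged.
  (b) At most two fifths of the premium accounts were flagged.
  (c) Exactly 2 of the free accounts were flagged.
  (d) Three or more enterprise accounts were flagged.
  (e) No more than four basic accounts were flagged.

(a) trial: |A| = 9, |A ∩ B| = 4; needs |A ∩ B| ≥ |A ∖ B| — false.
(b) premium: |A| = 5, |A ∩ B| = 2; needs |A ∩ B| / |A| ≤ 2/5 — true.
(c) free: |A| = 6, |A ∩ B| = 2; needs |A ∩ B| = 2 — true.
(d) enterprise: |A| = 9, |A ∩ B| = 3; needs |A ∩ B| ≥ 3 — true.
(e) basic: |A| = 9, |A ∩ B| = 4; needs |A ∩ B| ≤ 4 — true.

4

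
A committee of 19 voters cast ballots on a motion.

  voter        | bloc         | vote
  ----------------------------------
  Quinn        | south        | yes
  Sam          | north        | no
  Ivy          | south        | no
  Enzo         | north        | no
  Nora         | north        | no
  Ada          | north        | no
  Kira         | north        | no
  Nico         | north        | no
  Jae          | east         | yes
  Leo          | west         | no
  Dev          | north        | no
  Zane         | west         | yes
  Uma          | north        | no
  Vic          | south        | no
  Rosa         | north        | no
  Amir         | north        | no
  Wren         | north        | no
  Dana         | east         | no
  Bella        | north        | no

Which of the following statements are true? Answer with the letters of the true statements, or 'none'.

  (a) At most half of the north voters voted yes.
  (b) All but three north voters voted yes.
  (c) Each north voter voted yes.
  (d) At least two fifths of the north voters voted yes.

(a)

|A| = 12, |A ∩ B| = 0, |A ∖ B| = 12.
(a) |A ∩ B| ≤ |A ∖ B|: holds.
(b) |A ∖ B| = 3: fails.
(c) A ⊆ B, i.e. every element of A is in B (|A ∖ B| = 0): fails.
(d) |A ∩ B| / |A| ≥ 2/5: fails.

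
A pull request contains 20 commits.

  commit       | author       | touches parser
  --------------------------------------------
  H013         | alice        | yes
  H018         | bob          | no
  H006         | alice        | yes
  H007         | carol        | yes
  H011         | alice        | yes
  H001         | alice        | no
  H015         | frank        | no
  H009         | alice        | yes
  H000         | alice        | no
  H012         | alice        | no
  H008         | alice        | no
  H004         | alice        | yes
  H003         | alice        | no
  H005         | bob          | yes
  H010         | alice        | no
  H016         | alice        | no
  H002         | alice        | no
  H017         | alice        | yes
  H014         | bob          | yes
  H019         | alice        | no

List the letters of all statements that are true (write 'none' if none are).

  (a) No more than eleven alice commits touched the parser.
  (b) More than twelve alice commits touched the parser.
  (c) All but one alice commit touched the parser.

|A| = 15, |A ∩ B| = 6, |A ∖ B| = 9.
(a) |A ∩ B| ≤ 11: holds.
(b) |A ∩ B| > 12: fails.
(c) |A ∖ B| = 1: fails.

(a)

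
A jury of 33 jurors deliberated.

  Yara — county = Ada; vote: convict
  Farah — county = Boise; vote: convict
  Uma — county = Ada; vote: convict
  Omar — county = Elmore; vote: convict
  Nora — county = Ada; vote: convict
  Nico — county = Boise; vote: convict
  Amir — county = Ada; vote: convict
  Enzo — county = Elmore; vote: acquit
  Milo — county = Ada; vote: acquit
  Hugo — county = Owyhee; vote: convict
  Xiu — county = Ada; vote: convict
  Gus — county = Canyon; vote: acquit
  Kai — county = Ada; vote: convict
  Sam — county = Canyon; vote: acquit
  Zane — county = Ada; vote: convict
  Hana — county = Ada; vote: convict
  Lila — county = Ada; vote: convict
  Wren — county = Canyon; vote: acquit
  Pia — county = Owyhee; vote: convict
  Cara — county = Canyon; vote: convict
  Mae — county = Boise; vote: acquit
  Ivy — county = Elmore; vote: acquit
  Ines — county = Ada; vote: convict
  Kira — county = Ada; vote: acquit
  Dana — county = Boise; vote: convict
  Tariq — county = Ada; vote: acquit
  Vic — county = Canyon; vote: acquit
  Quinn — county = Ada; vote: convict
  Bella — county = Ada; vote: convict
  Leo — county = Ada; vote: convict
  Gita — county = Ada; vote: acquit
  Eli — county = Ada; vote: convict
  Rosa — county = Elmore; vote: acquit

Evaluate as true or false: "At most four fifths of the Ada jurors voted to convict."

True

The determiner here denotes the relation: |A ∩ B| / |A| ≤ 4/5.
|A| = 18, |A ∩ B| = 14, |A ∖ B| = 4.
|A ∩ B|/|A| = 14/18, so the statement is true.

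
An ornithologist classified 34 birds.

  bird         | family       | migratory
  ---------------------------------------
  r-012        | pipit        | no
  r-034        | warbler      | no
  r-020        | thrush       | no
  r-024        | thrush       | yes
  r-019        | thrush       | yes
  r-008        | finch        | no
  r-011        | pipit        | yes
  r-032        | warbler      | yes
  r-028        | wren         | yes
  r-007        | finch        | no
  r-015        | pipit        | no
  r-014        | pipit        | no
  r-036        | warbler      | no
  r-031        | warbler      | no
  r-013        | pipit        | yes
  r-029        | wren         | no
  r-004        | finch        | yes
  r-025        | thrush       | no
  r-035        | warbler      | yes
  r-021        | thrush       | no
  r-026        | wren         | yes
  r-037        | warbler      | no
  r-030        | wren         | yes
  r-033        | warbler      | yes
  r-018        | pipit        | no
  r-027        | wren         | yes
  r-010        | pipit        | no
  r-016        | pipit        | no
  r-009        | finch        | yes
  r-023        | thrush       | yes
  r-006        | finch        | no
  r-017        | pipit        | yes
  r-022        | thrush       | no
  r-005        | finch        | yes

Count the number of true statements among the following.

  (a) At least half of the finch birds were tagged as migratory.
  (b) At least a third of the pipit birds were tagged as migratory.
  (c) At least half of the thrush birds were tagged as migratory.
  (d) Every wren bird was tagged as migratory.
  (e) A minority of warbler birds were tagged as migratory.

(a) finch: |A| = 6, |A ∩ B| = 3; needs |A ∩ B| ≥ |A ∖ B| — true.
(b) pipit: |A| = 9, |A ∩ B| = 3; needs |A ∩ B| / |A| ≥ 1/3 — true.
(c) thrush: |A| = 7, |A ∩ B| = 3; needs |A ∩ B| ≥ |A ∖ B| — false.
(d) wren: |A| = 5, |A ∩ B| = 4; needs A ⊆ B, i.e. every element of A is in B (|A ∖ B| = 0) — false.
(e) warbler: |A| = 7, |A ∩ B| = 3; needs |A ∩ B| < |A ∖ B| — true.

3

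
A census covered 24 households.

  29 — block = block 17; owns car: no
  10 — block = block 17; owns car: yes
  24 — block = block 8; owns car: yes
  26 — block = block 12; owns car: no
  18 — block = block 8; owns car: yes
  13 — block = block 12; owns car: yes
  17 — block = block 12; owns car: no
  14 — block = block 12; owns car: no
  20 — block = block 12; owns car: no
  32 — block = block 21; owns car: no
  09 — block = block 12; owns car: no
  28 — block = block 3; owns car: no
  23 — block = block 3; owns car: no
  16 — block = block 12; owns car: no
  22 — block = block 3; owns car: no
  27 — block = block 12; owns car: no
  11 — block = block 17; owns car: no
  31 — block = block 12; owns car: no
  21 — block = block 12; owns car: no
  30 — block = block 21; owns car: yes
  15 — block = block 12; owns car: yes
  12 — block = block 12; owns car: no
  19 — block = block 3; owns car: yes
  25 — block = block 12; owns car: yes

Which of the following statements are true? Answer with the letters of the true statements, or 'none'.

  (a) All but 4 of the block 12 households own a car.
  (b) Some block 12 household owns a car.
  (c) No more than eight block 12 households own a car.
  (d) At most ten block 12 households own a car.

(b), (c), (d)

|A| = 13, |A ∩ B| = 3, |A ∖ B| = 10.
(a) |A ∖ B| = 4: fails.
(b) A ∩ B ≠ ∅ (|A ∩ B| ≥ 1): holds.
(c) |A ∩ B| ≤ 8: holds.
(d) |A ∩ B| ≤ 10: holds.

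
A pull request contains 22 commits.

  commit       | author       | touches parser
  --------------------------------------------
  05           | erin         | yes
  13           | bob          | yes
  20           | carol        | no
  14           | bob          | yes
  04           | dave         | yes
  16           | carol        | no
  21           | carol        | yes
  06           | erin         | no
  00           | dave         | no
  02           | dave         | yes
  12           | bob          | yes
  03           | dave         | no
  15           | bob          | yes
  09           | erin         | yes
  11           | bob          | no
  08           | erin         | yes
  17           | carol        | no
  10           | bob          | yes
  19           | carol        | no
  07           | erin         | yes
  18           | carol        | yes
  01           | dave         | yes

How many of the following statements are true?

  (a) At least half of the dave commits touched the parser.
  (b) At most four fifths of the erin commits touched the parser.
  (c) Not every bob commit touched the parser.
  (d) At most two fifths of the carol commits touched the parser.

4

(a) dave: |A| = 5, |A ∩ B| = 3; needs |A ∩ B| ≥ |A ∖ B| — true.
(b) erin: |A| = 5, |A ∩ B| = 4; needs |A ∩ B| / |A| ≤ 4/5 — true.
(c) bob: |A| = 6, |A ∩ B| = 5; needs A ⊄ B (|A ∖ B| ≥ 1) — true.
(d) carol: |A| = 6, |A ∩ B| = 2; needs |A ∩ B| / |A| ≤ 2/5 — true.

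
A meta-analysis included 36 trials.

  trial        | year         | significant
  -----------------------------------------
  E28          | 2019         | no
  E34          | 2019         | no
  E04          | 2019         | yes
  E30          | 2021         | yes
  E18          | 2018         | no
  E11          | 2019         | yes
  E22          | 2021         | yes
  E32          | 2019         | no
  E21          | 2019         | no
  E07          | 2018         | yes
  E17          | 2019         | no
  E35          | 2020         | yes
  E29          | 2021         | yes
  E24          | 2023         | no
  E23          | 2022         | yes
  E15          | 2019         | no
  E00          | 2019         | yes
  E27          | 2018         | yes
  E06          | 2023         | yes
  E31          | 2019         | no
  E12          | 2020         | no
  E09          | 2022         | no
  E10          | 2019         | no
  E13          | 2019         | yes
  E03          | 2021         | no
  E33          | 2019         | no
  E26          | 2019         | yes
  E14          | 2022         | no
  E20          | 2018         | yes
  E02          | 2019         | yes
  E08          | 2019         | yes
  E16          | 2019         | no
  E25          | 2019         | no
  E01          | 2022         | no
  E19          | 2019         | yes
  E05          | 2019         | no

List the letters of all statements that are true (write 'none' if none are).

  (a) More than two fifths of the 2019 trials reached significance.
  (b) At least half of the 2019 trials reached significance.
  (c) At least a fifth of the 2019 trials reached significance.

(c)

|A| = 20, |A ∩ B| = 8, |A ∖ B| = 12.
(a) |A ∩ B| / |A| > 2/5: fails.
(b) |A ∩ B| ≥ |A ∖ B|: fails.
(c) |A ∩ B| / |A| ≥ 1/5: holds.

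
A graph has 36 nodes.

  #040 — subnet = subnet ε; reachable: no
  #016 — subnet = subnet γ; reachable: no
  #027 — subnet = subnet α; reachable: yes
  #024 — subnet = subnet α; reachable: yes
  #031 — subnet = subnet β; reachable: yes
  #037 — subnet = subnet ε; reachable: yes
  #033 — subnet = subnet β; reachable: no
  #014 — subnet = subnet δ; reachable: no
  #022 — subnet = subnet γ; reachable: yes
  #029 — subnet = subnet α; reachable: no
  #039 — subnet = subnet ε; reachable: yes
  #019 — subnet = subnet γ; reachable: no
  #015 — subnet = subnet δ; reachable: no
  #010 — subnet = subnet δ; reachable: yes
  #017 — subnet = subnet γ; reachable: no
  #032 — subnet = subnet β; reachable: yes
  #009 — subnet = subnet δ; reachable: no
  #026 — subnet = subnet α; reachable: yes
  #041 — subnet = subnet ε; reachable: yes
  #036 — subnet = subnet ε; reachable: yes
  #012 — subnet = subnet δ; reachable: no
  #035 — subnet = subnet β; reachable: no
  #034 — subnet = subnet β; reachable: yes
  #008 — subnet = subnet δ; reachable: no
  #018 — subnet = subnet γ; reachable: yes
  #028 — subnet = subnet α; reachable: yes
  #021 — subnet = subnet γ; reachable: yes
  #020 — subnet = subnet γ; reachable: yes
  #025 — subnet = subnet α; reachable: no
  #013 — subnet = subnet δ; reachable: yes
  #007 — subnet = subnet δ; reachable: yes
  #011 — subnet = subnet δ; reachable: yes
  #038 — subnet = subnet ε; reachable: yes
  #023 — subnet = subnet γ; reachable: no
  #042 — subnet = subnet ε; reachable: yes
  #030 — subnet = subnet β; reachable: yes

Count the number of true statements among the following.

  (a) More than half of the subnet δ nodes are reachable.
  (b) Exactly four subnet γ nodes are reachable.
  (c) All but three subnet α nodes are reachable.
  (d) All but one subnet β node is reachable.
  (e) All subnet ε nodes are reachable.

1

(a) subnet δ: |A| = 9, |A ∩ B| = 4; needs |A ∩ B| > |A ∖ B| — false.
(b) subnet γ: |A| = 8, |A ∩ B| = 4; needs |A ∩ B| = 4 — true.
(c) subnet α: |A| = 6, |A ∩ B| = 4; needs |A ∖ B| = 3 — false.
(d) subnet β: |A| = 6, |A ∩ B| = 4; needs |A ∖ B| = 1 — false.
(e) subnet ε: |A| = 7, |A ∩ B| = 6; needs A ⊆ B, i.e. every element of A is in B (|A ∖ B| = 0) — false.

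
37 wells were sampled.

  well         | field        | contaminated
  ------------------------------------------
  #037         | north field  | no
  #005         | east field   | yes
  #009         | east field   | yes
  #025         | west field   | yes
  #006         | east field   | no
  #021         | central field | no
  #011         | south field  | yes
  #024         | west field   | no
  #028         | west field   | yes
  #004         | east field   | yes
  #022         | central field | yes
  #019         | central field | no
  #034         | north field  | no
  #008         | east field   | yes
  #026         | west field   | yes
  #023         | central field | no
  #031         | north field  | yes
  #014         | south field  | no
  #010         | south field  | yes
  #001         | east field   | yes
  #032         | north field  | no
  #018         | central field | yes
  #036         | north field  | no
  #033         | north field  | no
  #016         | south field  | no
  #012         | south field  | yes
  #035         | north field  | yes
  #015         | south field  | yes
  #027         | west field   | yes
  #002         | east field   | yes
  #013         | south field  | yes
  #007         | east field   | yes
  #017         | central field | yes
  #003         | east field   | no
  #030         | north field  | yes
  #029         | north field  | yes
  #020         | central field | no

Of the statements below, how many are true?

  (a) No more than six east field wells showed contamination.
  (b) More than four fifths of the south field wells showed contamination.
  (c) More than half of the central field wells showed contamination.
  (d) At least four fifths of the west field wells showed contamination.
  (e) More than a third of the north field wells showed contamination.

2

(a) east field: |A| = 9, |A ∩ B| = 7; needs |A ∩ B| ≤ 6 — false.
(b) south field: |A| = 7, |A ∩ B| = 5; needs |A ∩ B| / |A| > 4/5 — false.
(c) central field: |A| = 7, |A ∩ B| = 3; needs |A ∩ B| > |A ∖ B| — false.
(d) west field: |A| = 5, |A ∩ B| = 4; needs |A ∩ B| / |A| ≥ 4/5 — true.
(e) north field: |A| = 9, |A ∩ B| = 4; needs |A ∩ B| / |A| > 1/3 — true.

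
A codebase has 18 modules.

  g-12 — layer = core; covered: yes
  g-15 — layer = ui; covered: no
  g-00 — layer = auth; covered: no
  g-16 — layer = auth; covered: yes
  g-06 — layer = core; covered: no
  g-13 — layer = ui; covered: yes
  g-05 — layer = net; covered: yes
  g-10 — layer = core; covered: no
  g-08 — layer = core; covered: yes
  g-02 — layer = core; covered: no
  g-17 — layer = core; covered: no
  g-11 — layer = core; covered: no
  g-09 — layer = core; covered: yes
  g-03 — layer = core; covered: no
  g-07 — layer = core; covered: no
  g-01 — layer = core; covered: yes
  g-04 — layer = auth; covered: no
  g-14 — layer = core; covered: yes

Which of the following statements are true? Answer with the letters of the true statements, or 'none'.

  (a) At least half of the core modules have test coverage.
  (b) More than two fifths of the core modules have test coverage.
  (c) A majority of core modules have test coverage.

(b)

|A| = 12, |A ∩ B| = 5, |A ∖ B| = 7.
(a) |A ∩ B| ≥ |A ∖ B|: fails.
(b) |A ∩ B| / |A| > 2/5: holds.
(c) |A ∩ B| > |A ∖ B|: fails.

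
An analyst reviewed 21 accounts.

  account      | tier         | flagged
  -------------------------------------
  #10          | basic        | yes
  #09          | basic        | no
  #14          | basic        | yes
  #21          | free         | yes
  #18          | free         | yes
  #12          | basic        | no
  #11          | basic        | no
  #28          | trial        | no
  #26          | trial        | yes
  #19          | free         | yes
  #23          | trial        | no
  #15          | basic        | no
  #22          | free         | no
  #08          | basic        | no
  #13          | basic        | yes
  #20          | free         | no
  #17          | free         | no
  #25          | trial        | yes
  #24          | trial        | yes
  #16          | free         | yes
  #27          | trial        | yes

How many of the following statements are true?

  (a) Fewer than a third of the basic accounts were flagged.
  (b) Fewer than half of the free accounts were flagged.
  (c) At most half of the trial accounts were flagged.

0

(a) basic: |A| = 8, |A ∩ B| = 3; needs |A ∩ B| / |A| < 1/3 — false.
(b) free: |A| = 7, |A ∩ B| = 4; needs |A ∩ B| < |A ∖ B| — false.
(c) trial: |A| = 6, |A ∩ B| = 4; needs |A ∩ B| ≤ |A ∖ B| — false.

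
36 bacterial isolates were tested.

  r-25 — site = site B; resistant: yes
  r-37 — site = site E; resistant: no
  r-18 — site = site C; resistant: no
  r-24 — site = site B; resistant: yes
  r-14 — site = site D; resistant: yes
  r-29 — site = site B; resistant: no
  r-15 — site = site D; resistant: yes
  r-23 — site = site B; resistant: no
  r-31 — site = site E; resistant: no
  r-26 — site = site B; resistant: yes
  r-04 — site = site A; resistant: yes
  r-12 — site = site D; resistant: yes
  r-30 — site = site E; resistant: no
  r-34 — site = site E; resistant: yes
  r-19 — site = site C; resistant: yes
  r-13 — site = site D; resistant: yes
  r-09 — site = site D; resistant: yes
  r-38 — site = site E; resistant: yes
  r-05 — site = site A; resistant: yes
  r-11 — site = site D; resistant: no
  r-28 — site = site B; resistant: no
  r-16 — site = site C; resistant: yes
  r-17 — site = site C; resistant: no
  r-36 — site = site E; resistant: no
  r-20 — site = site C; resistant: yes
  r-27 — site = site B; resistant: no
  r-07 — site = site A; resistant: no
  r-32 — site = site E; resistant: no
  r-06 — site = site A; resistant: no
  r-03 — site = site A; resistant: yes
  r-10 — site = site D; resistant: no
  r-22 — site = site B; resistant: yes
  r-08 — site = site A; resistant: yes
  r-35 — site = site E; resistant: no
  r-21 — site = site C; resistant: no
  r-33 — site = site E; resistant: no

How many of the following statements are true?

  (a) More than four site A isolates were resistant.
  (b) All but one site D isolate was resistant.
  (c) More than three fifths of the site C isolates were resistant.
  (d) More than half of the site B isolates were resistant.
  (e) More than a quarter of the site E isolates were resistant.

0

(a) site A: |A| = 6, |A ∩ B| = 4; needs |A ∩ B| > 4 — false.
(b) site D: |A| = 7, |A ∩ B| = 5; needs |A ∖ B| = 1 — false.
(c) site C: |A| = 6, |A ∩ B| = 3; needs |A ∩ B| / |A| > 3/5 — false.
(d) site B: |A| = 8, |A ∩ B| = 4; needs |A ∩ B| > |A ∖ B| — false.
(e) site E: |A| = 9, |A ∩ B| = 2; needs |A ∩ B| / |A| > 1/4 — false.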